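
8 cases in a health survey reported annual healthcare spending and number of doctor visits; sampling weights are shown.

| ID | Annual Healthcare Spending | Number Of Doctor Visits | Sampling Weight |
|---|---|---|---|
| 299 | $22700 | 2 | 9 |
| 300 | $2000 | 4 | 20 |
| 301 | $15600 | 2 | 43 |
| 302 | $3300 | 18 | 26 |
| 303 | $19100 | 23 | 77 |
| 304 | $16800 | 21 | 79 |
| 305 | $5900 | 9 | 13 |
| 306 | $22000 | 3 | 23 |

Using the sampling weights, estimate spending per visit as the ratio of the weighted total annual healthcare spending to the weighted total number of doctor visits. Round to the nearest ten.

1030

Σ wᵢ·y = 22700×9 + 2000×20 + 15600×43 + 3300×26 + 19100×77 + 16800×79 + 5900×13 + 22000×23
  = 4381500
Σ wᵢ·x = 2×9 + 4×20 + 2×43 + 18×26 + 23×77 + 21×79 + 9×13 + 3×23
  = 4268
Ratio = 4381500 / 4268 = 1026.5933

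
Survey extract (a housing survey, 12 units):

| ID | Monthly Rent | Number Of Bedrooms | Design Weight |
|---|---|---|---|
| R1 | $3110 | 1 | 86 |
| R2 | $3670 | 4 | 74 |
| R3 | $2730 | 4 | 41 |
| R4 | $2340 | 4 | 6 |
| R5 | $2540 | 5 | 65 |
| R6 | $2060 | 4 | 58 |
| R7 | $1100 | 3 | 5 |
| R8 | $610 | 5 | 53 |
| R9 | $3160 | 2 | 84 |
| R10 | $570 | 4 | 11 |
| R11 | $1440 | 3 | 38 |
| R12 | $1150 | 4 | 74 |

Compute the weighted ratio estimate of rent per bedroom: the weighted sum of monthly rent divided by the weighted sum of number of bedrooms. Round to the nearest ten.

690

Σ wᵢ·y = 3110×86 + 3670×74 + 2730×41 + 2340×6 + 2540×65 + 2060×58 + 1100×5 + 610×53 + 3160×84 + 570×11 + 1440×38 + 1150×74
  = 1398950
Σ wᵢ·x = 1×86 + 4×74 + 4×41 + 4×6 + 5×65 + 4×58 + 3×5 + 5×53 + 2×84 + 4×11 + 3×38 + 4×74
  = 86 + 296 + 164 + 24 + 325 + 232 + 15 + 265 + 168 + 44 + 114 + 296 = 2029
Ratio = 1398950 / 2029 = 689.47758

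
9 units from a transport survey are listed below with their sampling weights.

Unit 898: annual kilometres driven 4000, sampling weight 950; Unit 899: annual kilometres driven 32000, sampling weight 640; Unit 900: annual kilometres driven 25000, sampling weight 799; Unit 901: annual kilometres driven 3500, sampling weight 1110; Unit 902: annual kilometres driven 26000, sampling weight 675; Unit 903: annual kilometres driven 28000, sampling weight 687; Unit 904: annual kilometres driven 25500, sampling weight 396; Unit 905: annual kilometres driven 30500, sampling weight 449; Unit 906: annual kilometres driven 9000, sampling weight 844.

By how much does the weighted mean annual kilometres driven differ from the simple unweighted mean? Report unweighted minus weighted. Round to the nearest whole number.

Unweighted sum = 4000 + 32000 + 25000 + 3500 + 26000 + 28000 + 25500 + 30500 + 9000 = 183500
Unweighted mean = 183500 / 9 = 20388.889
Weighted sum = 4000×950 + 32000×640 + 25000×799 + 3500×1110 + 26000×675 + 28000×687 + 25500×396 + 30500×449 + 9000×844
  = 116314500
Sum of weights = 6550
Weighted mean = 116314500 / 6550 = 17757.939
Difference (unweighted minus weighted) = 2630.95

2631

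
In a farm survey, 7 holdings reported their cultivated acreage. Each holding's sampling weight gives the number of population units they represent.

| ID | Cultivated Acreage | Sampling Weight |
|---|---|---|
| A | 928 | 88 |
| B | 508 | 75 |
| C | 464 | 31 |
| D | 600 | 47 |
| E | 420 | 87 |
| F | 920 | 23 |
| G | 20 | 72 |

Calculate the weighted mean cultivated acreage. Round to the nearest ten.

Weighted sum = 928×88 + 508×75 + 464×31 + 600×47 + 420×87 + 920×23 + 20×72
  = 81664 + 38100 + 14384 + 28200 + 36540 + 21160 + 1440 = 221488
Sum of weights = 88 + 75 + 31 + 47 + 87 + 23 + 72 = 423
Weighted mean = 221488 / 423 = 523.61229

520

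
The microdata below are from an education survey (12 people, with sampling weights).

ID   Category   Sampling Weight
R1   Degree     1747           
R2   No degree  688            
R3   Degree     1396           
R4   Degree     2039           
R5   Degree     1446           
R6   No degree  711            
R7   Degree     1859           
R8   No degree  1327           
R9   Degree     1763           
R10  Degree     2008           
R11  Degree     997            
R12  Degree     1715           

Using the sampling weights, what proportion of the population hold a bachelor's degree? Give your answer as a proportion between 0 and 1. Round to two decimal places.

Sum of weights for 'Degree' = 1747 + 1396 + 2039 + 1446 + 1859 + 1763 + 2008 + 997 + 1715 = 14970
Total weight = 1747 + 688 + 1396 + 2039 + 1446 + 711 + 1859 + 1327 + 1763 + 2008 + 997 + 1715 = 17696
Weighted proportion = 14970 / 17696 = 0.84595389

0.85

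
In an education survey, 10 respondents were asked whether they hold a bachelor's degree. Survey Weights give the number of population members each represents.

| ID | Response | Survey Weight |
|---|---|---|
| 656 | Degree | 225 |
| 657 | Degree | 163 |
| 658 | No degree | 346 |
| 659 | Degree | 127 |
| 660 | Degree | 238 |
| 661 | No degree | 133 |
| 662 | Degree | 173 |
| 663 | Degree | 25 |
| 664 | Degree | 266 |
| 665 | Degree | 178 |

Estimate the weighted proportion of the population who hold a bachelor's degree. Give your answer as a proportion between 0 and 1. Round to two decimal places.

Sum of weights for 'Degree' = 225 + 163 + 127 + 238 + 173 + 25 + 266 + 178 = 1395
Total weight = 225 + 163 + 346 + 127 + 238 + 133 + 173 + 25 + 266 + 178 = 1874
Weighted proportion = 1395 / 1874 = 0.74439701

0.74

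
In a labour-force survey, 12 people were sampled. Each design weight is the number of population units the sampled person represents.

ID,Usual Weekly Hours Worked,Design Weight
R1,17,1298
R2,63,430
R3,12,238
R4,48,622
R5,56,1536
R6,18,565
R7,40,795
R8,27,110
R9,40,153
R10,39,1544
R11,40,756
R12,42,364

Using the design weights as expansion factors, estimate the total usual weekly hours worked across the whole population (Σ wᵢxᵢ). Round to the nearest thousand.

325000

Weighted total = 17×1298 + 63×430 + 12×238 + 48×622 + 56×1536 + 18×565 + 40×795 + 27×110 + 40×153 + 39×1544 + 40×756 + 42×364
  = 324688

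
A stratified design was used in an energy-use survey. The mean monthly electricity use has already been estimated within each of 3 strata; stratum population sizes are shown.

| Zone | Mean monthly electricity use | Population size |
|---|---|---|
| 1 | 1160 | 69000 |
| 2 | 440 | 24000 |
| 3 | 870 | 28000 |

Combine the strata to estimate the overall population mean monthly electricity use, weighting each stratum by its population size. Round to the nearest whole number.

950

Σ Nₕ·x̄ₕ = 114960000
Σ Nₕ = 69000 + 24000 + 28000 = 121000
Overall mean = 114960000 / 121000 = 950.08264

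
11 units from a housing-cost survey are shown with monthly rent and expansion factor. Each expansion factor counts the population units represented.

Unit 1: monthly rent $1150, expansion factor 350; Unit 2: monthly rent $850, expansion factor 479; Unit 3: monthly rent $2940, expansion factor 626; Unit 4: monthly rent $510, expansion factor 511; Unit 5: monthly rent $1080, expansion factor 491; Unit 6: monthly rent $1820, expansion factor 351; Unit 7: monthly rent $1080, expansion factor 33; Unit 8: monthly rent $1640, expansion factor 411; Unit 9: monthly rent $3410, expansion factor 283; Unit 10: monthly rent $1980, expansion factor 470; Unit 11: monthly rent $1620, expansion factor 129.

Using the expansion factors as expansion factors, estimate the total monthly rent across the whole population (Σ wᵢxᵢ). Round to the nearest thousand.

6894000

Weighted total = 1150×350 + 850×479 + 2940×626 + 510×511 + 1080×491 + 1820×351 + 1080×33 + 1640×411 + 3410×283 + 1980×470 + 1620×129
  = 402500 + 407150 + 1840440 + 260610 + 530280 + 638820 + 35640 + 674040 + 965030 + 930600 + 208980 = 6894090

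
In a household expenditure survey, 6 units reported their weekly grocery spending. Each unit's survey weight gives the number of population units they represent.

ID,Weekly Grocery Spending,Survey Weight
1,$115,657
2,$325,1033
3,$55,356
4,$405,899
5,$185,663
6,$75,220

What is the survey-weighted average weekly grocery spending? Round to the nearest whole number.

Weighted sum = 115×657 + 325×1033 + 55×356 + 405×899 + 185×663 + 75×220
  = 75555 + 335725 + 19580 + 364095 + 122655 + 16500 = 934110
Sum of weights = 657 + 1033 + 356 + 899 + 663 + 220 = 3828
Weighted mean = 934110 / 3828 = 244.02038

244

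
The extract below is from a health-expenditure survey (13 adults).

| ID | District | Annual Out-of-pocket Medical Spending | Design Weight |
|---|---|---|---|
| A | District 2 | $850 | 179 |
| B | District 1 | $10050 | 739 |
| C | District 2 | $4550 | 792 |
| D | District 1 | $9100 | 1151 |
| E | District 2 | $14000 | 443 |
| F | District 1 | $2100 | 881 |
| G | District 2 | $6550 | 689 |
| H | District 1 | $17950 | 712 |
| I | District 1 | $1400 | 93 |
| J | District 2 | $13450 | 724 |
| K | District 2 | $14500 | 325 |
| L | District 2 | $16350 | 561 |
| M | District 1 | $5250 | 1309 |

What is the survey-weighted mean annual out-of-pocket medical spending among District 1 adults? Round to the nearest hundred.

8100

District 1 rows: B, D, F, H, I, M
Weighted sum = 10050×739 + 9100×1151 + 2100×881 + 17950×712 + 1400×93 + 5250×1309
  = 7426950 + 10474100 + 1850100 + 12780400 + 130200 + 6872250 = 39534000
Sum of weights = 4885
Weighted mean = 39534000 / 4885 = 8092.9376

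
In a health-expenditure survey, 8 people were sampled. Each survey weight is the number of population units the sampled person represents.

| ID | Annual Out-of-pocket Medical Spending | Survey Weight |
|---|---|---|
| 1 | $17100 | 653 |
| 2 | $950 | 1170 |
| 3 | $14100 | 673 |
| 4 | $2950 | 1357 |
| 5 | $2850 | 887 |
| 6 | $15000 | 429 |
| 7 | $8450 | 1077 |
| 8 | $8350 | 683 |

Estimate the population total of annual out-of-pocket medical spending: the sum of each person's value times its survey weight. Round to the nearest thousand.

Weighted total = 17100×653 + 950×1170 + 14100×673 + 2950×1357 + 2850×887 + 15000×429 + 8450×1077 + 8350×683
  = 11166300 + 1111500 + 9489300 + 4003150 + 2527950 + 6435000 + 9100650 + 5703050 = 49536900

49537000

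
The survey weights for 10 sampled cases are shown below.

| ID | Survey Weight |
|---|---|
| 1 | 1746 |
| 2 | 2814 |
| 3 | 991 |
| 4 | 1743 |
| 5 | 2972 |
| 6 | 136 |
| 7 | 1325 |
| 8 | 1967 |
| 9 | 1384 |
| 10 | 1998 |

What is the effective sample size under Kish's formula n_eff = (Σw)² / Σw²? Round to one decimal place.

Σ wᵢ = 1746 + 2814 + 991 + 1743 + 2972 + 136 + 1325 + 1967 + 1384 + 1998 = 17076
Σ wᵢ² = 3048516 + 7918596 + 982081 + 3038049 + 8832784 + 18496 + 1755625 + 3869089 + 1915456 + 3992004 = 35370696
n_eff = 17076² / 35370696 = 291589776 / 35370696 = 8.2438235

8.2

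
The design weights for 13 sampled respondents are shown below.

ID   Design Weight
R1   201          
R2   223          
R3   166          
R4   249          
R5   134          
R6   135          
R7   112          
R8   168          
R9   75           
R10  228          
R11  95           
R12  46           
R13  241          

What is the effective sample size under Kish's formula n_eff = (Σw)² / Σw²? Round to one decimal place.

11.2

Σ wᵢ = 2073
Σ wᵢ² = 383467
n_eff = 2073² / 383467 = 4297329 / 383467 = 11.206516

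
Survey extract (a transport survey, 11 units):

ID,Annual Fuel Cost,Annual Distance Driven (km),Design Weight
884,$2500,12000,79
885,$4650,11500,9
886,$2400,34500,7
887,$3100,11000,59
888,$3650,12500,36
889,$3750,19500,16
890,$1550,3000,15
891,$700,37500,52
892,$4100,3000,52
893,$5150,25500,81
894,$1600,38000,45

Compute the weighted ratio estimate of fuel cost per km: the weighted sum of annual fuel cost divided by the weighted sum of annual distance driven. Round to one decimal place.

Σ wᵢ·y = 2500×79 + 4650×9 + 2400×7 + 3100×59 + 3650×36 + 3750×16 + 1550×15 + 700×52 + 4100×52 + 5150×81 + 1600×45
  = 197500 + 41850 + 16800 + 182900 + 131400 + 60000 + 23250 + 36400 + 213200 + 417150 + 72000 = 1392450
Σ wᵢ·x = 8630500
Ratio = 1392450 / 8630500 = 0.16134059

0.2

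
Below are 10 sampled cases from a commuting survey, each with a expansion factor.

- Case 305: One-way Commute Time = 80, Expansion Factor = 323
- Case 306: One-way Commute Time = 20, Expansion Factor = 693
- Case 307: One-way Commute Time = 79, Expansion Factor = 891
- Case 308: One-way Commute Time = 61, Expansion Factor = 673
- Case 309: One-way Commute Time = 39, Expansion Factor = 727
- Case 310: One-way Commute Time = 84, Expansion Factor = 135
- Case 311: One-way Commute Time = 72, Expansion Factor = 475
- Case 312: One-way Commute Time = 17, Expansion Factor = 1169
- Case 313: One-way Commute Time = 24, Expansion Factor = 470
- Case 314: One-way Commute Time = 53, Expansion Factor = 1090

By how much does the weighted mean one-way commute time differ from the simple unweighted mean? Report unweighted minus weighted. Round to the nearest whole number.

6

Unweighted sum = 80 + 20 + 79 + 61 + 39 + 84 + 72 + 17 + 24 + 53 = 529
Unweighted mean = 529 / 10 = 52.9
Weighted sum = 80×323 + 20×693 + 79×891 + 61×673 + 39×727 + 84×135 + 72×475 + 17×1169 + 24×470 + 53×1090
  = 25840 + 13860 + 70389 + 41053 + 28353 + 11340 + 34200 + 19873 + 11280 + 57770 = 313958
Sum of weights = 323 + 693 + 891 + 673 + 727 + 135 + 475 + 1169 + 470 + 1090 = 6646
Weighted mean = 313958 / 6646 = 47.240144
Difference (unweighted minus weighted) = 5.6598556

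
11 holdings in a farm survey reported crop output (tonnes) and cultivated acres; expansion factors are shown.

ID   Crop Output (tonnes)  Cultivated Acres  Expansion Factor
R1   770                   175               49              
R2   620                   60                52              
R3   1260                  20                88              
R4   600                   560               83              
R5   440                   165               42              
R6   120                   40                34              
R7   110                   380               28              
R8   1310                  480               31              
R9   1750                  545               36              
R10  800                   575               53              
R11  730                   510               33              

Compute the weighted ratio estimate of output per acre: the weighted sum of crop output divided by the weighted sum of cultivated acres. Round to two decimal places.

Σ wᵢ·y = 770×49 + 620×52 + 1260×88 + 600×83 + 440×42 + 120×34 + 110×28 + 1310×31 + 1750×36 + 800×53 + 730×33
  = 37730 + 32240 + 110880 + 49800 + 18480 + 4080 + 3080 + 40610 + 63000 + 42400 + 24090 = 426390
Σ wᵢ·x = 175×49 + 60×52 + 20×88 + 560×83 + 165×42 + 40×34 + 380×28 + 480×31 + 545×36 + 575×53 + 510×33
  = 8575 + 3120 + 1760 + 46480 + 6930 + 1360 + 10640 + 14880 + 19620 + 30475 + 16830 = 160670
Ratio = 426390 / 160670 = 2.6538246

2.65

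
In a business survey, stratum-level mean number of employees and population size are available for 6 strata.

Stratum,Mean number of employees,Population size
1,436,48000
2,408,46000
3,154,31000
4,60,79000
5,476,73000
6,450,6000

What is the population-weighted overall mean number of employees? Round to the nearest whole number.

306

Σ Nₕ·x̄ₕ = 436×48000 + 408×46000 + 154×31000 + 60×79000 + 476×73000 + 450×6000
  = 20928000 + 18768000 + 4774000 + 4740000 + 34748000 + 2700000 = 86658000
Σ Nₕ = 48000 + 46000 + 31000 + 79000 + 73000 + 6000 = 283000
Overall mean = 86658000 / 283000 = 306.21201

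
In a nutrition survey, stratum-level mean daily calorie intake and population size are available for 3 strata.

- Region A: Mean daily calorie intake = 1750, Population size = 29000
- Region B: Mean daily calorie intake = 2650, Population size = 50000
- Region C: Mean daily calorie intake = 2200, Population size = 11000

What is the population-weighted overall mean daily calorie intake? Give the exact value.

Σ Nₕ·x̄ₕ = 1750×29000 + 2650×50000 + 2200×11000
  = 207450000
Σ Nₕ = 29000 + 50000 + 11000 = 90000
Overall mean = 207450000 / 90000 = 2305

2305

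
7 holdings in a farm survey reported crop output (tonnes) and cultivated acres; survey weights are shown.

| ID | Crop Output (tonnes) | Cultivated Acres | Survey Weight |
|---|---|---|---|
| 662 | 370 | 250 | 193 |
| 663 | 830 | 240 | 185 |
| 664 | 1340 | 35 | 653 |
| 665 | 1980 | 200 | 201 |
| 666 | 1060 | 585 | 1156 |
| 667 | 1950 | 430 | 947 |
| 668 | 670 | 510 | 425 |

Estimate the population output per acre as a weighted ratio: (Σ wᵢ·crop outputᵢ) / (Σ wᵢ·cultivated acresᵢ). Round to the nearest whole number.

3

Σ wᵢ·y = 370×193 + 830×185 + 1340×653 + 1980×201 + 1060×1156 + 1950×947 + 670×425
  = 71410 + 153550 + 875020 + 397980 + 1225360 + 1846650 + 284750 = 4854720
Σ wᵢ·x = 250×193 + 240×185 + 35×653 + 200×201 + 585×1156 + 430×947 + 510×425
  = 48250 + 44400 + 22855 + 40200 + 676260 + 407210 + 216750 = 1455925
Ratio = 4854720 / 1455925 = 3.3344575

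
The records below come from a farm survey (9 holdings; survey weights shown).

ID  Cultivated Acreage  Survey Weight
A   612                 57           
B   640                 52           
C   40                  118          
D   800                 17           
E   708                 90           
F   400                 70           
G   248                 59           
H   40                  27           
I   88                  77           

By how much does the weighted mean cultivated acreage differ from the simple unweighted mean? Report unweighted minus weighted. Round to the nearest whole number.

43

Unweighted sum = 612 + 640 + 40 + 800 + 708 + 400 + 248 + 40 + 88 = 3576
Unweighted mean = 3576 / 9 = 397.33333
Weighted sum = 612×57 + 640×52 + 40×118 + 800×17 + 708×90 + 400×70 + 248×59 + 40×27 + 88×77
  = 34884 + 33280 + 4720 + 13600 + 63720 + 28000 + 14632 + 1080 + 6776 = 200692
Sum of weights = 57 + 52 + 118 + 17 + 90 + 70 + 59 + 27 + 77 = 567
Weighted mean = 200692 / 567 = 353.95414
Difference (unweighted minus weighted) = 43.379189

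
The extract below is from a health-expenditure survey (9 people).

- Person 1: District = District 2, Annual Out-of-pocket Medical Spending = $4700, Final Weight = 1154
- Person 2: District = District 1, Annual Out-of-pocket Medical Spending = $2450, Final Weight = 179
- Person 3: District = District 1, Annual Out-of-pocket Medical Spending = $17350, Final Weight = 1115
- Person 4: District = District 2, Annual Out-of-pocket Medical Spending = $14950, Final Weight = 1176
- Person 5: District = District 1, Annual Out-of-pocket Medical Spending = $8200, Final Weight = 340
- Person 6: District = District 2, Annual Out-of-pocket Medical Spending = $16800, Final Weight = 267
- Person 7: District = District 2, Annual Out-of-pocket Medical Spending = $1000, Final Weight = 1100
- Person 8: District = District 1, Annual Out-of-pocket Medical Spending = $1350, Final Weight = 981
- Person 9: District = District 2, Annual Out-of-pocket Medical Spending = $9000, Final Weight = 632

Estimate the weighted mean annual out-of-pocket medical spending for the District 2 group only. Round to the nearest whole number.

7918

District 2 rows: 1, 4, 6, 7, 9
Weighted sum = 4700×1154 + 14950×1176 + 16800×267 + 1000×1100 + 9000×632
  = 5423800 + 17581200 + 4485600 + 1100000 + 5688000 = 34278600
Sum of weights = 1154 + 1176 + 267 + 1100 + 632 = 4329
Weighted mean = 34278600 / 4329 = 7918.3645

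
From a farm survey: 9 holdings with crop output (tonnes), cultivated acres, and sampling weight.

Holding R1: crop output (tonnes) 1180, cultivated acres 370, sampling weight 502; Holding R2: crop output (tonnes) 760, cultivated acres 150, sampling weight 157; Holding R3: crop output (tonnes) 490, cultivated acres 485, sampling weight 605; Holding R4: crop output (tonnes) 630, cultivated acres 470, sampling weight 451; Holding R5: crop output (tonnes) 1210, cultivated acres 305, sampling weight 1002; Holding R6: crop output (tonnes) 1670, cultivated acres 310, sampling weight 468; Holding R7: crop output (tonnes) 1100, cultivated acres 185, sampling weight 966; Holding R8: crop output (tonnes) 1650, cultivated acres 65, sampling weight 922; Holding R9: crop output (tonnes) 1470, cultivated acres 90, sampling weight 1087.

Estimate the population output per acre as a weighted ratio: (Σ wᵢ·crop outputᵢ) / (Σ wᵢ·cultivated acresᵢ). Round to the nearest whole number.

5

Σ wᵢ·y = 1180×502 + 760×157 + 490×605 + 630×451 + 1210×1002 + 1670×468 + 1100×966 + 1650×922 + 1470×1087
  = 592360 + 119320 + 296450 + 284130 + 1212420 + 781560 + 1062600 + 1521300 + 1597890 = 7468030
Σ wᵢ·x = 370×502 + 150×157 + 485×605 + 470×451 + 305×1002 + 310×468 + 185×966 + 65×922 + 90×1087
  = 185740 + 23550 + 293425 + 211970 + 305610 + 145080 + 178710 + 59930 + 97830 = 1501845
Ratio = 7468030 / 1501845 = 4.9725704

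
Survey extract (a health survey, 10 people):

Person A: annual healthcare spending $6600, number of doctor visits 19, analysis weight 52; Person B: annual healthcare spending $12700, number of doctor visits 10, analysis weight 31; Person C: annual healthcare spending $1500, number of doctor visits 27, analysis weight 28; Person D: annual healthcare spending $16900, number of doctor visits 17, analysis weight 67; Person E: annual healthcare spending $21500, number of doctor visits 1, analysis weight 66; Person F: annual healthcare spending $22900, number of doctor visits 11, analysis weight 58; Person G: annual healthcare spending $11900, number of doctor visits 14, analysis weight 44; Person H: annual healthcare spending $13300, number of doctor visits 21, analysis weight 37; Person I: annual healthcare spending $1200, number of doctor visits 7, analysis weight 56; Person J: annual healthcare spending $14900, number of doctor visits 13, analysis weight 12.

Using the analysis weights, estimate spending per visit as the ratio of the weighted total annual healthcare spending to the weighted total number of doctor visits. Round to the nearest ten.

1010

Σ wᵢ·y = 6600×52 + 12700×31 + 1500×28 + 16900×67 + 21500×66 + 22900×58 + 11900×44 + 13300×37 + 1200×56 + 14900×12
  = 343200 + 393700 + 42000 + 1132300 + 1419000 + 1328200 + 523600 + 492100 + 67200 + 178800 = 5920100
Σ wᵢ·x = 19×52 + 10×31 + 27×28 + 17×67 + 1×66 + 11×58 + 14×44 + 21×37 + 7×56 + 13×12
  = 5838
Ratio = 5920100 / 5838 = 1014.063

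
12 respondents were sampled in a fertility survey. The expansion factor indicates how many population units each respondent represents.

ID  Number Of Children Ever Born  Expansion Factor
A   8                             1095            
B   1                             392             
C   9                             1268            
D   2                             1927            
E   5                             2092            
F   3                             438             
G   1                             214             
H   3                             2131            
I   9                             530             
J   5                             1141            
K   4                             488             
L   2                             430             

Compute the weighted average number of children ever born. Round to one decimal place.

Weighted sum = 8×1095 + 1×392 + 9×1268 + 2×1927 + 5×2092 + 3×438 + 1×214 + 3×2131 + 9×530 + 5×1141 + 4×488 + 2×430
  = 56086
Sum of weights = 1095 + 392 + 1268 + 1927 + 2092 + 438 + 214 + 2131 + 530 + 1141 + 488 + 430 = 12146
Weighted mean = 56086 / 12146 = 4.6176519

4.6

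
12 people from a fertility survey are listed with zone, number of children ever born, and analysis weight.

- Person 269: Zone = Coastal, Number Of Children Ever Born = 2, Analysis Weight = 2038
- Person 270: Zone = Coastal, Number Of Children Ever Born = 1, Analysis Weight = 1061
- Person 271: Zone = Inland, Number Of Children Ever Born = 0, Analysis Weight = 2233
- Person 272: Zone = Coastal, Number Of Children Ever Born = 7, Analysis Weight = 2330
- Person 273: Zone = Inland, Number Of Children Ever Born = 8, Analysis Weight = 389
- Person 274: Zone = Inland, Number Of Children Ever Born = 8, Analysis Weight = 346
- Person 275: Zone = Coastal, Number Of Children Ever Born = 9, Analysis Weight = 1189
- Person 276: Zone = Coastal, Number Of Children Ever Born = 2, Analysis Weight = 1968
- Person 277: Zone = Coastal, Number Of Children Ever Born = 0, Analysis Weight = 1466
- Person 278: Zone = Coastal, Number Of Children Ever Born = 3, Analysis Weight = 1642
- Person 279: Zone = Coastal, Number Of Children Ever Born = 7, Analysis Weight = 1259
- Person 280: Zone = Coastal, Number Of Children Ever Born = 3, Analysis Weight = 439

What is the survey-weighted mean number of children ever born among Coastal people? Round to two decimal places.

3.82

Coastal rows: 269, 270, 272, 275, 276, 277, 278, 279, 280
Weighted sum = 51140
Sum of weights = 2038 + 1061 + 2330 + 1189 + 1968 + 1466 + 1642 + 1259 + 439 = 13392
Weighted mean = 51140 / 13392 = 3.8186977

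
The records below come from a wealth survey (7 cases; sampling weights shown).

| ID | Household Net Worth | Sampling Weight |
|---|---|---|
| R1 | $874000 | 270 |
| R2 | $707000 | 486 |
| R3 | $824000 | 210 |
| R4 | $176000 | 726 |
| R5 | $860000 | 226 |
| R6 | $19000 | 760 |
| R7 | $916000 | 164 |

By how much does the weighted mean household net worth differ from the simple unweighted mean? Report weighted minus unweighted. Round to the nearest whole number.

Unweighted sum = 874000 + 707000 + 824000 + 176000 + 860000 + 19000 + 916000 = 4376000
Unweighted mean = 4376000 / 7 = 625142.86
Weighted sum = 874000×270 + 707000×486 + 824000×210 + 176000×726 + 860000×226 + 19000×760 + 916000×164
  = 1239422000
Sum of weights = 270 + 486 + 210 + 726 + 226 + 760 + 164 = 2842
Weighted mean = 1239422000 / 2842 = 436109.08
Difference (weighted minus unweighted) = -189033.78

-189034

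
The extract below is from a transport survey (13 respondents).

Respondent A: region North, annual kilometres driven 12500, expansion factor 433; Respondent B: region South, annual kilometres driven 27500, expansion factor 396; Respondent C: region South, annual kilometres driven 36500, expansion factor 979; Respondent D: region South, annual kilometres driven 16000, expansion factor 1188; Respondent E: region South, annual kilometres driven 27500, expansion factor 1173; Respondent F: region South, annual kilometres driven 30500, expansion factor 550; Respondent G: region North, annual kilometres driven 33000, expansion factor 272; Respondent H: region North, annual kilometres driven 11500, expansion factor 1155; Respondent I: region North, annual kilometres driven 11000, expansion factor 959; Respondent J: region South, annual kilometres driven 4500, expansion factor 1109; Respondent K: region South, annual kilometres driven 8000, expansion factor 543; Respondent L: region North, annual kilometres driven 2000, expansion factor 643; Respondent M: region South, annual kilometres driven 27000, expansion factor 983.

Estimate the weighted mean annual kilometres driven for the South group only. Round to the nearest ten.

South rows: B, C, D, E, F, J, K, M
Weighted sum = 27500×396 + 36500×979 + 16000×1188 + 27500×1173 + 30500×550 + 4500×1109 + 8000×543 + 27000×983
  = 10890000 + 35733500 + 19008000 + 32257500 + 16775000 + 4990500 + 4344000 + 26541000 = 150539500
Sum of weights = 396 + 979 + 1188 + 1173 + 550 + 1109 + 543 + 983 = 6921
Weighted mean = 150539500 / 6921 = 21751.12

21750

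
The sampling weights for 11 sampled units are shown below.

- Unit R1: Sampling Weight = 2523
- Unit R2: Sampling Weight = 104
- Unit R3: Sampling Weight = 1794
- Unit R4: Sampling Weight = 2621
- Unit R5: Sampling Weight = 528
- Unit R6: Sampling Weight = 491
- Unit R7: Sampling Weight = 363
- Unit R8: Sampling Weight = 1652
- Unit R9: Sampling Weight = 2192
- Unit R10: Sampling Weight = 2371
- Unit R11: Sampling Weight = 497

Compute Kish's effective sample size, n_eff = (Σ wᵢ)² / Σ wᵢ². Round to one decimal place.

Σ wᵢ = 2523 + 104 + 1794 + 2621 + 528 + 491 + 363 + 1652 + 2192 + 2371 + 497 = 15136
Σ wᵢ² = 30518674
n_eff = 15136² / 30518674 = 229098496 / 30518674 = 7.5068299

7.5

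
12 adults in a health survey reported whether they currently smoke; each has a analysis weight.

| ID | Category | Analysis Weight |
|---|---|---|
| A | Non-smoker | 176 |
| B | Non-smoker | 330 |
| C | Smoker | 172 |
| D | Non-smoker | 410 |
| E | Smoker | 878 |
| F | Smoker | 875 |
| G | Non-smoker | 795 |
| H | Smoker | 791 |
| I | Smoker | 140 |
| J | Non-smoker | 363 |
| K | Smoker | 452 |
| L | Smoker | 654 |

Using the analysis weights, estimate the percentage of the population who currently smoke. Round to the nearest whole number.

Sum of weights for 'Smoker' = 172 + 878 + 875 + 791 + 140 + 452 + 654 = 3962
Total weight = 176 + 330 + 172 + 410 + 878 + 875 + 795 + 791 + 140 + 363 + 452 + 654 = 6036
Weighted proportion = 3962 / 6036 = 0.65639496 → 65.639496%

66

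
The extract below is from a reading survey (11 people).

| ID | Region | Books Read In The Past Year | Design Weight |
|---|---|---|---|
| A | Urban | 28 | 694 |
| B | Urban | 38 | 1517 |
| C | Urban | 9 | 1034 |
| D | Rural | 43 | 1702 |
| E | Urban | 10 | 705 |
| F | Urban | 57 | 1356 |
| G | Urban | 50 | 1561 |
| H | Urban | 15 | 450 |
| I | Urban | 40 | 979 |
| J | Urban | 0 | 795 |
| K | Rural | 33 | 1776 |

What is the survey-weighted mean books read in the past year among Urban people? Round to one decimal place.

32.4

Urban rows: A, B, C, E, F, G, H, I, J
Weighted sum = 28×694 + 38×1517 + 9×1034 + 10×705 + 57×1356 + 50×1561 + 15×450 + 40×979 + 0×795
  = 19432 + 57646 + 9306 + 7050 + 77292 + 78050 + 6750 + 39160 + 0 = 294686
Sum of weights = 9091
Weighted mean = 294686 / 9091 = 32.415136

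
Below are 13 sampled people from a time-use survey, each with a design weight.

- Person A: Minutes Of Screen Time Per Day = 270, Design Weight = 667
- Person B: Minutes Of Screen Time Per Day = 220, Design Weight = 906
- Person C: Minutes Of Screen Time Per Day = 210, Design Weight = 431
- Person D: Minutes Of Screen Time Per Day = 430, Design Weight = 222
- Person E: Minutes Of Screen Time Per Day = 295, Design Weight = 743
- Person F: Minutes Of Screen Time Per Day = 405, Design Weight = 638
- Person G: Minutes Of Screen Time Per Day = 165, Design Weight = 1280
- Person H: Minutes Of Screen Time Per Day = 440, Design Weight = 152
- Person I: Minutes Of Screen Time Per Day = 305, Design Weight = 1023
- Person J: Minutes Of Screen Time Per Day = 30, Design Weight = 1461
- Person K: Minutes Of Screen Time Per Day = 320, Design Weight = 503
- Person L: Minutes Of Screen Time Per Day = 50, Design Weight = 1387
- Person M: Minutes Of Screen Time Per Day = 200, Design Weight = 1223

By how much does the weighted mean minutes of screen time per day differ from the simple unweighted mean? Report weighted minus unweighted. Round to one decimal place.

Unweighted sum = 3340
Unweighted mean = 3340 / 13 = 256.92308
Weighted sum = 2151790
Sum of weights = 10636
Weighted mean = 2151790 / 10636 = 202.31196
Difference (weighted minus unweighted) = -54.611118

-54.6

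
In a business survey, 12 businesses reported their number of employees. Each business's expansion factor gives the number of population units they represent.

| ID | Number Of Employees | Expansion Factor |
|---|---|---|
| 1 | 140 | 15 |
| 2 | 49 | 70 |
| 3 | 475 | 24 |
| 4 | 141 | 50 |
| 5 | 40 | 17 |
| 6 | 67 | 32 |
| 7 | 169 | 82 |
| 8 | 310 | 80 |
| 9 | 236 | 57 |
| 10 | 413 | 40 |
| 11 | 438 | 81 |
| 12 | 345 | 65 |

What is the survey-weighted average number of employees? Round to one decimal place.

250.1

Weighted sum = 153337
Sum of weights = 15 + 70 + 24 + 50 + 17 + 32 + 82 + 80 + 57 + 40 + 81 + 65 = 613
Weighted mean = 153337 / 613 = 250.14192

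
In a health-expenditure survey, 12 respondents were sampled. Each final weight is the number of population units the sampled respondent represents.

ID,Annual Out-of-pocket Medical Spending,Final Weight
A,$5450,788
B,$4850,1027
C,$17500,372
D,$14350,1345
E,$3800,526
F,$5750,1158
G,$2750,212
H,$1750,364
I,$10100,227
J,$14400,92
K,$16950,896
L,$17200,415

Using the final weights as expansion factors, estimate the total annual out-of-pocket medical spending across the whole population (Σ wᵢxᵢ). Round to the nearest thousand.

70906000

Weighted total = 5450×788 + 4850×1027 + 17500×372 + 14350×1345 + 3800×526 + 5750×1158 + 2750×212 + 1750×364 + 10100×227 + 14400×92 + 16950×896 + 17200×415
  = 70906300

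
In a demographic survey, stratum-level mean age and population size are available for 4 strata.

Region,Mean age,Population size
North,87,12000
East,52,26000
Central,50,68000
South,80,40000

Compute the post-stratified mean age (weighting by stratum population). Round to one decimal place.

Σ Nₕ·x̄ₕ = 87×12000 + 52×26000 + 50×68000 + 80×40000
  = 1044000 + 1352000 + 3400000 + 3200000 = 8996000
Σ Nₕ = 146000
Overall mean = 8996000 / 146000 = 61.616438

61.6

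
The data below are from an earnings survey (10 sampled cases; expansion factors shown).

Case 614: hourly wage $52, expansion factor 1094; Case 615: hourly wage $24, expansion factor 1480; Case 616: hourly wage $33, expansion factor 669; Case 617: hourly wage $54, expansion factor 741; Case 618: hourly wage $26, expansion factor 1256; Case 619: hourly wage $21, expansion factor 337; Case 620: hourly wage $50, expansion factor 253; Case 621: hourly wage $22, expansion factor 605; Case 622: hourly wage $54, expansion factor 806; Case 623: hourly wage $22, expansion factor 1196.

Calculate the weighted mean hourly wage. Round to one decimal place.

34.4

Weighted sum = 290028
Sum of weights = 1094 + 1480 + 669 + 741 + 1256 + 337 + 253 + 605 + 806 + 1196 = 8437
Weighted mean = 290028 / 8437 = 34.375726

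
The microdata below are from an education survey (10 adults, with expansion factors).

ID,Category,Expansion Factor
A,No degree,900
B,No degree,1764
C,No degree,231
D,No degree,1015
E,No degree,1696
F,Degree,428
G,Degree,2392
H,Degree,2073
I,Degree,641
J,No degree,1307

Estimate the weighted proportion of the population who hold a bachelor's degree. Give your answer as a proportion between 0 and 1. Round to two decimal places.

Sum of weights for 'Degree' = 428 + 2392 + 2073 + 641 = 5534
Total weight = 900 + 1764 + 231 + 1015 + 1696 + 428 + 2392 + 2073 + 641 + 1307 = 12447
Weighted proportion = 5534 / 12447 = 0.44460513

0.44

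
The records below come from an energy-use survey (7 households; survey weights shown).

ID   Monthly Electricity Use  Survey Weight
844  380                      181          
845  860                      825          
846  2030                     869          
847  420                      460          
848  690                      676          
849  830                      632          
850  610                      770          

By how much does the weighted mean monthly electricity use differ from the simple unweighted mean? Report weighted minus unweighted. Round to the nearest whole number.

Unweighted sum = 380 + 860 + 2030 + 420 + 690 + 830 + 610 = 5820
Unweighted mean = 5820 / 7 = 831.42857
Weighted sum = 380×181 + 860×825 + 2030×869 + 420×460 + 690×676 + 830×632 + 610×770
  = 68780 + 709500 + 1764070 + 193200 + 466440 + 524560 + 469700 = 4196250
Sum of weights = 181 + 825 + 869 + 460 + 676 + 632 + 770 = 4413
Weighted mean = 4196250 / 4413 = 950.88375
Difference (weighted minus unweighted) = 119.45518

119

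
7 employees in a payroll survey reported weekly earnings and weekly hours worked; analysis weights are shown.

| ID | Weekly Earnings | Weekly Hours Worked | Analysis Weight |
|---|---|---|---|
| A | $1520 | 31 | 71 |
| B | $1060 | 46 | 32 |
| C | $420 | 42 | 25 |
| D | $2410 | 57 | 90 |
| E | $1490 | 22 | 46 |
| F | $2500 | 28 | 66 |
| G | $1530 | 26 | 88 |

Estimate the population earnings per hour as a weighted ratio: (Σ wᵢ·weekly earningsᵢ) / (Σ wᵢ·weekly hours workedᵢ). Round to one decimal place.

49.2

Σ wᵢ·y = 1520×71 + 1060×32 + 420×25 + 2410×90 + 1490×46 + 2500×66 + 1530×88
  = 107920 + 33920 + 10500 + 216900 + 68540 + 165000 + 134640 = 737420
Σ wᵢ·x = 31×71 + 46×32 + 42×25 + 57×90 + 22×46 + 28×66 + 26×88
  = 2201 + 1472 + 1050 + 5130 + 1012 + 1848 + 2288 = 15001
Ratio = 737420 / 15001 = 49.158056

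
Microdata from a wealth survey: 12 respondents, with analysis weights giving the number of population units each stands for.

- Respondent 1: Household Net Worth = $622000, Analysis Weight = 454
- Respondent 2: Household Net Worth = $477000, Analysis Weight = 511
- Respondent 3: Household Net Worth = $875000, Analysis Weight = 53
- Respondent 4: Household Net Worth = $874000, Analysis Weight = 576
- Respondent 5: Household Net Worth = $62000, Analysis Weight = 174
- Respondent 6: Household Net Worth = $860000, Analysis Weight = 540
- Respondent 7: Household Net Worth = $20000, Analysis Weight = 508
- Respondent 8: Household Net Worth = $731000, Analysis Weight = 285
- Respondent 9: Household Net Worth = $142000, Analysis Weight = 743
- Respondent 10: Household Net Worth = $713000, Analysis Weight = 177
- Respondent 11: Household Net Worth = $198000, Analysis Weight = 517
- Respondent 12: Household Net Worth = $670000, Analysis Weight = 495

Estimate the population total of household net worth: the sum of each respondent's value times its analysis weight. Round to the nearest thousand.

Weighted total = 622000×454 + 477000×511 + 875000×53 + 874000×576 + 62000×174 + 860000×540 + 20000×508 + 731000×285 + 142000×743 + 713000×177 + 198000×517 + 670000×495
  = 282388000 + 243747000 + 46375000 + 503424000 + 10788000 + 464400000 + 10160000 + 208335000 + 105506000 + 126201000 + 102366000 + 331650000 = 2435340000

2435340000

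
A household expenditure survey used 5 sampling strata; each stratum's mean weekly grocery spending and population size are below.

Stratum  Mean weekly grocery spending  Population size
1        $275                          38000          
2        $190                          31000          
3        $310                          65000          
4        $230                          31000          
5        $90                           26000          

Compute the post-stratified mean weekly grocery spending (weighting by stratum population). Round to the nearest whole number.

241

Σ Nₕ·x̄ₕ = 45960000
Σ Nₕ = 38000 + 31000 + 65000 + 31000 + 26000 = 191000
Overall mean = 45960000 / 191000 = 240.62827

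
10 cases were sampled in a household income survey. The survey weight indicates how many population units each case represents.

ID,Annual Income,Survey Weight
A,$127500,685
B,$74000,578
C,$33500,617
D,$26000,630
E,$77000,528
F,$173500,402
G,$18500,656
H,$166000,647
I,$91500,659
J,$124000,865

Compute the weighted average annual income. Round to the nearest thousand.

90000

Weighted sum = 127500×685 + 74000×578 + 33500×617 + 26000×630 + 77000×528 + 173500×402 + 18500×656 + 166000×647 + 91500×659 + 124000×865
  = 87337500 + 42772000 + 20669500 + 16380000 + 40656000 + 69747000 + 12136000 + 107402000 + 60298500 + 107260000 = 564658500
Sum of weights = 685 + 578 + 617 + 630 + 528 + 402 + 656 + 647 + 659 + 865 = 6267
Weighted mean = 564658500 / 6267 = 90100.287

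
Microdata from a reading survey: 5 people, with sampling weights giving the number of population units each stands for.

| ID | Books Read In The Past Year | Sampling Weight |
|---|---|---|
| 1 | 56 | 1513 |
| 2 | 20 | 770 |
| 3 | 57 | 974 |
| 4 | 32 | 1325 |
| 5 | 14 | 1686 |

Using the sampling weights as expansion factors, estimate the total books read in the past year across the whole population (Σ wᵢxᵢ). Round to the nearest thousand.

Weighted total = 56×1513 + 20×770 + 57×974 + 32×1325 + 14×1686
  = 221650

222000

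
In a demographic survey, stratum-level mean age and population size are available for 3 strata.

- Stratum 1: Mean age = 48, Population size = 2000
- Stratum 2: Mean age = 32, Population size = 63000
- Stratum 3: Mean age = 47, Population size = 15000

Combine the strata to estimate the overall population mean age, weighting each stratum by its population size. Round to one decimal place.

Σ Nₕ·x̄ₕ = 48×2000 + 32×63000 + 47×15000
  = 2817000
Σ Nₕ = 2000 + 63000 + 15000 = 80000
Overall mean = 2817000 / 80000 = 35.2125

35.2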